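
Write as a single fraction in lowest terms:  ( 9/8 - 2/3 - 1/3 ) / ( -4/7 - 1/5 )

Numerator: 9/8 - 2/3 - 1/3 = 1/8
Denominator: -4/7 - 1/5 = -27/35
Divide: (1/8) · (-35/27) = -35/216

-35/216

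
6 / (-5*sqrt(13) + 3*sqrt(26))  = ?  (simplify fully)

(-30*sqrt(13) - 18*sqrt(26))/91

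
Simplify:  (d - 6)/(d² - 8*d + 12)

1/(d - 2)

Factor: d² - 8*d + 12 = (d - 2)·(d - 6)
Cancel the common factor (d - 6).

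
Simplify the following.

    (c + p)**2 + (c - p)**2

2*c**2 + 2*p**2

Binomially expand both and collect terms in c, p.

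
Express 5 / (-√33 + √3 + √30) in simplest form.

Group as (√3 + √30) - √33; multiply by (√3 + √30) + √33, then rationalise the remaining surd.

(√30 + 10*√3 + √330)/12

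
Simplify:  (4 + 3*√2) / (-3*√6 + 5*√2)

(-9*√3 - 15 - 6*√6 - 10*√2)/2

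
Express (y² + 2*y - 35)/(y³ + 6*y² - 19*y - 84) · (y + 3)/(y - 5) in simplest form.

1/(y - 4)

Factor: y² + 2*y - 35 = (y + 7)·(y - 5);  y³ + 6*y² - 19*y - 84 = (y - 4)·(y + 7)·(y + 3)
Cancel the common factors (y + 3), (y + 7), (y - 5).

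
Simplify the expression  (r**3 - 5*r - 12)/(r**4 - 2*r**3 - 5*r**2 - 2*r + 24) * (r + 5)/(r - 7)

(r + 5)/(r**2 - 9*r + 14)

Factor: r**3 - 5*r - 12 = (r**2 + 3*r + 4)*(r - 3);  r**4 - 2*r**3 - 5*r**2 - 2*r + 24 = (r**2 + 3*r + 4)*(r - 3)*(r - 2)
Cancel the common factors (r**2 + 3*r + 4), (r - 3).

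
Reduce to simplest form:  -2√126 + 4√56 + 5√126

17*√14

2√126 = 6*√14; 4√56 = 8*√14; 5√126 = 15*√14
Combine: (-6 + 8 + 15)·√14 = 17*√14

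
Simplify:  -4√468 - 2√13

-26*√13

4√468 = 24*√13; 2√13 = 2*√13
Combine: (-24 - 2)·√13 = -26*√13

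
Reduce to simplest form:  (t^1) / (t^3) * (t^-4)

t^(-6)

Quotient: (t^-2)
Multiply by (t^-4): add exponents.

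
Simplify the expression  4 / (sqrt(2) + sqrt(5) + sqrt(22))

(-76*sqrt(5) - 100*sqrt(2) + 16*sqrt(55) + 60*sqrt(22))/185

Group as (sqrt(2) + sqrt(22)) + sqrt(5); multiply by (sqrt(2) + sqrt(22)) - sqrt(5), then rationalise the remaining surd.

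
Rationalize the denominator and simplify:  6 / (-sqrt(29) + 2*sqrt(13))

Multiply numerator and denominator by sqrt(29) + 2*sqrt(13).
Denominator becomes 23; numerator becomes 6*sqrt(29) + 12*sqrt(13).

(6*sqrt(29) + 12*sqrt(13))/23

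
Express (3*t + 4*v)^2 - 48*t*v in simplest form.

Expanding gives 9*t^2 - 24*t*v + 16*v^2, a perfect square.

(3*t - 4*v)^2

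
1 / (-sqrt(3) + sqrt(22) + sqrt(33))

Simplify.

(-26*sqrt(3) - 4*sqrt(33) + 7*sqrt(22) + 33*sqrt(2))/100

Group as (sqrt(22) + sqrt(33)) - sqrt(3); multiply by (sqrt(22) + sqrt(33)) + sqrt(3), then rationalise the remaining surd.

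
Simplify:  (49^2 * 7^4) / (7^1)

7^7

49^2 = 7^4; 7^4 = 7^4; 7^1 = 7^1
Combine exponents: 7^7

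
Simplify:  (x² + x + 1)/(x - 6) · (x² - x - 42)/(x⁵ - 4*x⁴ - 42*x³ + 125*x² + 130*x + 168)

1/(x² - 10*x + 24)

Factor: x² - x - 42 = (x + 6)·(x - 7);  x⁵ - 4*x⁴ - 42*x³ + 125*x² + 130*x + 168 = (x² + x + 1)·(x - 7)·(x - 4)·(x + 6)
Cancel the common factors (x² + x + 1), (x + 6), (x - 7).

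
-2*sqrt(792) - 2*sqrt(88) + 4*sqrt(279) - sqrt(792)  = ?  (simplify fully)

2*sqrt(792) = 12*sqrt(22); 2*sqrt(88) = 4*sqrt(22); 4*sqrt(279) = 12*sqrt(31); sqrt(792) = 6*sqrt(22)

-22*sqrt(22) + 12*sqrt(31)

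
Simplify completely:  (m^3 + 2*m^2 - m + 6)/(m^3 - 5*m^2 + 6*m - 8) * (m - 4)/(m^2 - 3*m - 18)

Factor: m^3 + 2*m^2 - m + 6 = (m^2 - m + 2)*(m + 3);  m^3 - 5*m^2 + 6*m - 8 = (m^2 - m + 2)*(m - 4);  m^2 - 3*m - 18 = (m + 3)*(m - 6)
Cancel the common factors (m^2 - m + 2), (m + 3), (m - 4).

1/(m - 6)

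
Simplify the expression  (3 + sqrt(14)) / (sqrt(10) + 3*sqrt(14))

(-2*sqrt(35) - 3*sqrt(10) + 9*sqrt(14) + 42)/116

Multiply numerator and denominator by -sqrt(10) + 3*sqrt(14).
Denominator becomes 116; numerator becomes -2*sqrt(35) - 3*sqrt(10) + 9*sqrt(14) + 42.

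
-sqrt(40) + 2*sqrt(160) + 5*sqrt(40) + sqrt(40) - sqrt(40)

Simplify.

16*sqrt(10)

sqrt(40) = 2*sqrt(10); 2*sqrt(160) = 8*sqrt(10); 5*sqrt(40) = 10*sqrt(10); sqrt(40) = 2*sqrt(10); sqrt(40) = 2*sqrt(10)
Combine: (-2 + 8 + 10 + 2 - 2)·sqrt(10) = 16*sqrt(10)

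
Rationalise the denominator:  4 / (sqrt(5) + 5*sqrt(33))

Multiply numerator and denominator by -sqrt(5) + 5*sqrt(33).
Denominator becomes 820; numerator becomes -4*sqrt(5) + 20*sqrt(33).

(-sqrt(5) + 5*sqrt(33))/205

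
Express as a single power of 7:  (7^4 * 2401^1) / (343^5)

7^4 = 7^4; 2401^1 = 7^4; 343^5 = 7^15
Combine exponents: 7^(-7)

7^(-7)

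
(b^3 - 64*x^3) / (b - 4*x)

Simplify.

b^2 + 4*b*x + 16*x^2

Factor as (a-b)(a^2+ab+b^2) with a=b, b=(4*x).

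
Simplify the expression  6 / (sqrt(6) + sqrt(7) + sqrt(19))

(-sqrt(798) - 3*sqrt(19) + 9*sqrt(7) + 10*sqrt(6))/11

Group as (sqrt(6) + sqrt(19)) + sqrt(7); multiply by (sqrt(6) + sqrt(19)) - sqrt(7), then rationalise the remaining surd.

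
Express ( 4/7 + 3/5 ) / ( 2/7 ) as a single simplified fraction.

41/10

Numerator: 4/7 + 3/5 = 41/35
Denominator: 2/7 = 2/7
Divide: (41/35) · (7/2) = 41/10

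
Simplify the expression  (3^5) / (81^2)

3^(-3)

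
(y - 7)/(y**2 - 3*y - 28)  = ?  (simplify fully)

Factor: y**2 - 3*y - 28 = (y + 4)*(y - 7)
Cancel the common factor (y - 7).

1/(y + 4)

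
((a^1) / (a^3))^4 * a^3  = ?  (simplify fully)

a^(-5)

Inside the bracket: (a^-2)
Raise to the power 4: (a^-8)
Multiply by a^3: add exponents.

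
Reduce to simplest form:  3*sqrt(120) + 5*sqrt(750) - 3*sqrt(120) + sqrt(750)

30*sqrt(30)

3*sqrt(120) = 6*sqrt(30); 5*sqrt(750) = 25*sqrt(30); 3*sqrt(120) = 6*sqrt(30); sqrt(750) = 5*sqrt(30)
Combine: (6 + 25 - 6 + 5)·sqrt(30) = 30*sqrt(30)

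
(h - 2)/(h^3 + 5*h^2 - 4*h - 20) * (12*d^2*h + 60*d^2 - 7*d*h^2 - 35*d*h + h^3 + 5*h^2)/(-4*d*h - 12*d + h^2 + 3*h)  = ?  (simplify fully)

(-3*d + h)/(h^2 + 5*h + 6)

Factor: h^3 + 5*h^2 - 4*h - 20 = (h + 2)*(h + 5)*(h - 2);  12*d^2*h + 60*d^2 - 7*d*h^2 - 35*d*h + h^3 + 5*h^2 = (h + 5)*(-4*d + h)*(-3*d + h);  -4*d*h - 12*d + h^2 + 3*h = (-4*d + h)*(h + 3)
Cancel the common factors (h + 5), (-4*d + h), (h - 2).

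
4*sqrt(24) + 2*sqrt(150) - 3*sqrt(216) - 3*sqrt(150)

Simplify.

-15*sqrt(6)

4*sqrt(24) = 8*sqrt(6); 2*sqrt(150) = 10*sqrt(6); 3*sqrt(216) = 18*sqrt(6); 3*sqrt(150) = 15*sqrt(6)
Combine: (8 + 10 - 18 - 15)·sqrt(6) = -15*sqrt(6)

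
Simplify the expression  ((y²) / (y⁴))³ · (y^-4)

y^(-10)

Inside the bracket: (y^-2)
Raise to the power 3: (y^-6)
Multiply by (y^-4): add exponents.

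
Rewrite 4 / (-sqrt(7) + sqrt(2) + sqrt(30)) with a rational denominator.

Group as (sqrt(2) + sqrt(30)) - sqrt(7); multiply by (sqrt(2) + sqrt(30)) + sqrt(7), then rationalise the remaining surd.

(-140*sqrt(2) - 16*sqrt(105) + 100*sqrt(7) + 84*sqrt(30))/385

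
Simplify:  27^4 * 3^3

27^4 = 3^12; 3^3 = 3^3
Combine exponents: 3^15

3^15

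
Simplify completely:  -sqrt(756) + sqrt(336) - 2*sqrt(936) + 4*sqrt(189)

sqrt(756) = 6*sqrt(21); sqrt(336) = 4*sqrt(21); 2*sqrt(936) = 12*sqrt(26); 4*sqrt(189) = 12*sqrt(21)

-12*sqrt(26) + 10*sqrt(21)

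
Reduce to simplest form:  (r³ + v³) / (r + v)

r^3 + v^3 = (r + v)(r² - r*v + v²).

r² - r*v + v²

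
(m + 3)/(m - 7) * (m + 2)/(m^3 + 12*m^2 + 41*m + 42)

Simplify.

1/(m^2 - 49)

Factor: m^3 + 12*m^2 + 41*m + 42 = (m + 3)*(m + 2)*(m + 7)
Cancel the common factors (m + 2), (m + 3).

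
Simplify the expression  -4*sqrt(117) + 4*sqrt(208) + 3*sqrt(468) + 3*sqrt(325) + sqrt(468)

43*sqrt(13)

4*sqrt(117) = 12*sqrt(13); 4*sqrt(208) = 16*sqrt(13); 3*sqrt(468) = 18*sqrt(13); 3*sqrt(325) = 15*sqrt(13); sqrt(468) = 6*sqrt(13)
Combine: (-12 + 16 + 18 + 15 + 6)·sqrt(13) = 43*sqrt(13)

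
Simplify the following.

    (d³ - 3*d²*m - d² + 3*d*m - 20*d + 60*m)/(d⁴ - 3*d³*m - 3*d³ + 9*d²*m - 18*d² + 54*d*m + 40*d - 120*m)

Factor: d³ - 3*d²*m - d² + 3*d*m - 20*d + 60*m = (d - 3*m)·(d - 5)·(d + 4);  d⁴ - 3*d³*m - 3*d³ + 9*d²*m - 18*d² + 54*d*m + 40*d - 120*m = (d - 5)·(d - 3*m)·(d - 2)·(d + 4)
Cancel the common factors (d - 5), (d - 3*m), (d + 4).

1/(d - 2)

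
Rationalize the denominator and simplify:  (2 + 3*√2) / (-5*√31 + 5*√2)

(-3*√62 - 2*√31 - 6 - 2*√2)/145

Multiply numerator and denominator by 5*√2 + 5*√31.
Denominator becomes -725; numerator becomes 10*√2 + 30 + 10*√31 + 15*√62.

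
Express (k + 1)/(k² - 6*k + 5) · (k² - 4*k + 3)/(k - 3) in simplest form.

Factor: k² - 6*k + 5 = (k - 1)·(k - 5);  k² - 4*k + 3 = (k - 3)·(k - 1)
Cancel the common factors (k - 3), (k - 1).

(k + 1)/(k - 5)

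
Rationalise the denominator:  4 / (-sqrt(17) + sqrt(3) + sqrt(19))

Group as (sqrt(3) + sqrt(19)) - sqrt(17); multiply by (sqrt(3) + sqrt(19)) + sqrt(17), then rationalise the remaining surd.

(-20*sqrt(17) + 4*sqrt(19) + 132*sqrt(3) + 8*sqrt(969))/203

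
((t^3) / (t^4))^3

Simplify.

t^(-3)

Inside the bracket: (t^-1)
Raise to the power 3: (t^-3)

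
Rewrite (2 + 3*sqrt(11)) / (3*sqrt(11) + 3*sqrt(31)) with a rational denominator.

(-33 - 2*sqrt(11) + 2*sqrt(31) + 3*sqrt(341))/60

Multiply numerator and denominator by -3*sqrt(31) + 3*sqrt(11).
Denominator becomes -180; numerator becomes -9*sqrt(341) - 6*sqrt(31) + 6*sqrt(11) + 99.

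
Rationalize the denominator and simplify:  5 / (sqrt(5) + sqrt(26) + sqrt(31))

Group as (sqrt(5) + sqrt(31)) + sqrt(26); multiply by (sqrt(5) + sqrt(31)) - sqrt(26), then rationalise the remaining surd.

(-sqrt(4030) + 5*sqrt(26) + 26*sqrt(5))/52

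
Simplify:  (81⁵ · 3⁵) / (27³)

81⁵ = 3^20; 3⁵ = 3^5; 27³ = 3^9
Combine exponents: 3^16

3^16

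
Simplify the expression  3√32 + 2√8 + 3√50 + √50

36*√2

3√32 = 12*√2; 2√8 = 4*√2; 3√50 = 15*√2; √50 = 5*√2
Combine: (12 + 4 + 15 + 5)·√2 = 36*√2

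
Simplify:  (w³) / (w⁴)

1/w

Quotient: (w^-1)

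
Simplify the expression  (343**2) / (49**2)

7**2

343**2 = 7**6; 49**2 = 7**4
Combine exponents: 7**2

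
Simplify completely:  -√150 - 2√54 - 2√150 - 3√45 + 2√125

√150 = 5*√6; 2√54 = 6*√6; 2√150 = 10*√6; 3√45 = 9*√5; 2√125 = 10*√5

-21*√6 + √5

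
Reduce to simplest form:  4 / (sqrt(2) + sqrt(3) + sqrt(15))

Group as (sqrt(2) + sqrt(3)) + sqrt(15); multiply by (sqrt(2) + sqrt(3)) - sqrt(15), then rationalise the remaining surd.

(-14*sqrt(3) - 16*sqrt(2) + 6*sqrt(10) + 10*sqrt(15))/19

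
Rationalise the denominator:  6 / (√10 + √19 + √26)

Group as (√10 + √26) + √19; multiply by (√10 + √26) - √19, then rationalise the remaining surd.

(-24*√1235 + 18*√26 + 102*√19 + 210*√10)/751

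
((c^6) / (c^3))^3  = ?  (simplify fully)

Inside the bracket: c^3
Raise to the power 3: c^9

c^9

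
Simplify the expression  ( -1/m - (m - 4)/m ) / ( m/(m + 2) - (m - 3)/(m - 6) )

(m^3 - 7*m^2 + 36)/(5*m^2 - 6*m)

Numerator: -1/m - (m - 4)/m = (-m + 3)/m
Denominator: m/(m + 2) - (m - 3)/(m - 6) = (-5*m + 6)/(m^2 - 4*m - 12)
Divide: ((-m + 3)/m) · ((m^2 - 4*m - 12)/(-5*m + 6)) = (m^3 - 7*m^2 + 36)/(5*m^2 - 6*m)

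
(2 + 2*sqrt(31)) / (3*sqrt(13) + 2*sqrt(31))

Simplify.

(-6*sqrt(403) - 6*sqrt(13) + 4*sqrt(31) + 124)/7

Multiply numerator and denominator by -3*sqrt(13) + 2*sqrt(31).
Denominator becomes 7; numerator becomes -6*sqrt(403) - 6*sqrt(13) + 4*sqrt(31) + 124.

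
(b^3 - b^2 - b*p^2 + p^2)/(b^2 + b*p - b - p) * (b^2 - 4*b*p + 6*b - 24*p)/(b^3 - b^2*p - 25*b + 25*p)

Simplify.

Factor: b^3 - b^2 - b*p^2 + p^2 = (b + p)*(b - 1)*(b - p);  b^2 + b*p - b - p = (b - 1)*(b + p);  b^2 - 4*b*p + 6*b - 24*p = (b - 4*p)*(b + 6);  b^3 - b^2*p - 25*b + 25*p = (b - p)*(b - 5)*(b + 5)
Cancel the common factors (b + p), (b - 1), (b - p).

(b^2 - 4*b*p + 6*b - 24*p)/(b^2 - 25)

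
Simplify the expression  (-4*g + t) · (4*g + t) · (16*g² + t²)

-256*g⁴ + t⁴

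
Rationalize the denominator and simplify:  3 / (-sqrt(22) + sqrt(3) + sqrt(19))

Group as (sqrt(3) + sqrt(19)) - sqrt(22); multiply by (sqrt(3) + sqrt(19)) + sqrt(22), then rationalise the remaining surd.

(3*sqrt(19) + 19*sqrt(3) + sqrt(1254))/38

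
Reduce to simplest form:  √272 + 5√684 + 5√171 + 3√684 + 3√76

√272 = 4*√17; 5√684 = 30*√19; 5√171 = 15*√19; 3√684 = 18*√19; 3√76 = 6*√19

4*√17 + 69*√19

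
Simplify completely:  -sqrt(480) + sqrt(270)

-sqrt(30)

sqrt(480) = 4*sqrt(30); sqrt(270) = 3*sqrt(30)
Combine: (-4 + 3)·sqrt(30) = -sqrt(30)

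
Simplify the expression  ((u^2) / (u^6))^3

u^(-12)

Inside the bracket: (u^-4)
Raise to the power 3: (u^-12)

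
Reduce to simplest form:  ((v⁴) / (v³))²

Inside the bracket: v¹
Raise to the power 2: v²

v²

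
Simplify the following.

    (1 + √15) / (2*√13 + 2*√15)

(-√195 - √13 + √15 + 15)/4

Multiply numerator and denominator by -2*√13 + 2*√15.
Denominator becomes 8; numerator becomes -2*√195 - 2*√13 + 2*√15 + 30.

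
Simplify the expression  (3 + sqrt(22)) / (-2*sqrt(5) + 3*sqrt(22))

Multiply numerator and denominator by 2*sqrt(5) + 3*sqrt(22).
Denominator becomes 178; numerator becomes 6*sqrt(5) + 2*sqrt(110) + 9*sqrt(22) + 66.

(6*sqrt(5) + 2*sqrt(110) + 9*sqrt(22) + 66)/178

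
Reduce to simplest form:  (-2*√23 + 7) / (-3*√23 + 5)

(-11*√23 + 103)/182

Multiply numerator and denominator by 5 + 3*√23.
Denominator becomes -182; numerator becomes -103 + 11*√23.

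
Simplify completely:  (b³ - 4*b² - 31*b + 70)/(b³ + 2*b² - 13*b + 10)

(b - 7)/(b - 1)

Factor: b³ - 4*b² - 31*b + 70 = (b - 7)·(b + 5)·(b - 2);  b³ + 2*b² - 13*b + 10 = (b + 5)·(b - 1)·(b - 2)
Cancel the common factors (b + 5), (b - 2).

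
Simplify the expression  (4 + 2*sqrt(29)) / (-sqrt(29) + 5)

(-39 - 7*sqrt(29))/2

Multiply numerator and denominator by 5 + sqrt(29).
Denominator becomes -4; numerator becomes 14*sqrt(29) + 78.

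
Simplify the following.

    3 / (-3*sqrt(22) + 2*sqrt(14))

(-9*sqrt(22) - 6*sqrt(14))/142

Multiply numerator and denominator by 2*sqrt(14) + 3*sqrt(22).
Denominator becomes -142; numerator becomes 6*sqrt(14) + 9*sqrt(22).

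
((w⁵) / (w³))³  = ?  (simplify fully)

Inside the bracket: w²
Raise to the power 3: w⁶

w⁶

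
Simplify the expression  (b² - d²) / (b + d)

b - d

b² - d² factors as (b - d)*(b + d).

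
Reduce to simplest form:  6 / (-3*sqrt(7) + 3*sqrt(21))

(sqrt(7) + sqrt(21))/7

Multiply numerator and denominator by 3*sqrt(7) + 3*sqrt(21).
Denominator becomes 126; numerator becomes 18*sqrt(7) + 18*sqrt(21).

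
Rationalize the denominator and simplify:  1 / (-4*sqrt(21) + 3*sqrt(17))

(-4*sqrt(21) - 3*sqrt(17))/183

Multiply numerator and denominator by 3*sqrt(17) + 4*sqrt(21).
Denominator becomes -183; numerator becomes 3*sqrt(17) + 4*sqrt(21).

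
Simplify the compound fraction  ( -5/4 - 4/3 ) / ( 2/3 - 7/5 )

155/44

Numerator: -5/4 - 4/3 = -31/12
Denominator: 2/3 - 7/5 = -11/15
Divide: (-31/12) · (-15/11) = 155/44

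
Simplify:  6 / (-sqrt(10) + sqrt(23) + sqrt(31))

Group as (sqrt(23) + sqrt(31)) - sqrt(10); multiply by (sqrt(23) + sqrt(31)) + sqrt(10), then rationalise the remaining surd.

(-66*sqrt(10) + 3*sqrt(31) + 27*sqrt(23) + 3*sqrt(7130))/229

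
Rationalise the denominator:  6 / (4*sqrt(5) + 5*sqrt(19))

(-24*sqrt(5) + 30*sqrt(19))/395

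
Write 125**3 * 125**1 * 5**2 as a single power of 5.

125**3 = 5**9; 125**1 = 5**3; 5**2 = 5**2
Combine exponents: 5**14

5**14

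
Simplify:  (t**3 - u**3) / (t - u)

t**2 + t*u + u**2

Apply the difference-of-cubes factorisation and cancel (t - u).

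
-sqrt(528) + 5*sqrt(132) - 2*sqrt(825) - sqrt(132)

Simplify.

sqrt(528) = 4*sqrt(33); 5*sqrt(132) = 10*sqrt(33); 2*sqrt(825) = 10*sqrt(33); sqrt(132) = 2*sqrt(33)
Combine: (-4 + 10 - 10 - 2)·sqrt(33) = -6*sqrt(33)

-6*sqrt(33)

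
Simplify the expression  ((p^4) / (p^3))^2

Inside the bracket: p^1
Raise to the power 2: p^2

p^2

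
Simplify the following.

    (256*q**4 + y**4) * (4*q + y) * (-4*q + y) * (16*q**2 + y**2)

(y+(4*q))(y-(4*q)) = -16*q**2 + y**2; continue pairing.

-65536*q**8 + y**8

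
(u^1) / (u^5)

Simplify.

Quotient: (u^-4)

u^(-4)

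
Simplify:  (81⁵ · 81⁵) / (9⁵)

3^30

81⁵ = 3^20; 81⁵ = 3^20; 9⁵ = 3^10
Combine exponents: 3^30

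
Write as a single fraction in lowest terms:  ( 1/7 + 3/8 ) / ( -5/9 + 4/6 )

261/56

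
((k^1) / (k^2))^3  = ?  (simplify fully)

Inside the bracket: (k^-1)
Raise to the power 3: (k^-3)

k^(-3)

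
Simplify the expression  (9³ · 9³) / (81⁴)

3^(-4)

9³ = 3^6; 9³ = 3^6; 81⁴ = 3^16
Combine exponents: 3^(-4)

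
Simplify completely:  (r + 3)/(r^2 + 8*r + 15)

1/(r + 5)

Factor: r^2 + 8*r + 15 = (r + 3)*(r + 5)
Cancel the common factor (r + 3).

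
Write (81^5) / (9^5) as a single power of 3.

3^10

81^5 = 3^20; 9^5 = 3^10
Combine exponents: 3^10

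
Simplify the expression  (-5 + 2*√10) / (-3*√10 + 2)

(-50 + 11*√10)/86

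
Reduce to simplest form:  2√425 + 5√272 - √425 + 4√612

2√425 = 10*√17; 5√272 = 20*√17; √425 = 5*√17; 4√612 = 24*√17
Combine: (10 + 20 - 5 + 24)·√17 = 49*√17

49*√17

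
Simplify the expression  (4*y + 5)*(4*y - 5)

Product of conjugates: (P+Q)(P-Q) = P**2 - Q**2.

16*y**2 - 25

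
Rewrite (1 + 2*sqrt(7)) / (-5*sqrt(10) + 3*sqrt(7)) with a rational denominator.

Multiply numerator and denominator by 3*sqrt(7) + 5*sqrt(10).
Denominator becomes -187; numerator becomes 3*sqrt(7) + 5*sqrt(10) + 42 + 10*sqrt(70).

(-10*sqrt(70) - 42 - 5*sqrt(10) - 3*sqrt(7))/187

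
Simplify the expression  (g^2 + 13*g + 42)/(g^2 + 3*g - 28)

(g + 6)/(g - 4)

Factor: g^2 + 13*g + 42 = (g + 7)*(g + 6);  g^2 + 3*g - 28 = (g + 7)*(g - 4)
Cancel the common factor (g + 7).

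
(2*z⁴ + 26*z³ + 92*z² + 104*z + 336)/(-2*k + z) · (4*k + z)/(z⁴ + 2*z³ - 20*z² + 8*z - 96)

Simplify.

(8*k*z + 56*k + 2*z² + 14*z)/(-2*k*z + 8*k + z² - 4*z)

Factor: 2*z⁴ + 26*z³ + 92*z² + 104*z + 336 = 2·(z + 6)·(z + 7)·(z² + 4);  z⁴ + 2*z³ - 20*z² + 8*z - 96 = (z² + 4)·(z + 6)·(z - 4)
Cancel the common factors (z² + 4), (z + 6).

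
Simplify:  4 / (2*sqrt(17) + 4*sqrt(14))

(-2*sqrt(17) + 4*sqrt(14))/39

Multiply numerator and denominator by -4*sqrt(14) + 2*sqrt(17).
Denominator becomes -156; numerator becomes -16*sqrt(14) + 8*sqrt(17).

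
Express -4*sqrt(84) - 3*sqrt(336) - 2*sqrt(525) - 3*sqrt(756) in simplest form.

-48*sqrt(21)

4*sqrt(84) = 8*sqrt(21); 3*sqrt(336) = 12*sqrt(21); 2*sqrt(525) = 10*sqrt(21); 3*sqrt(756) = 18*sqrt(21)
Combine: (-8 - 12 - 10 - 18)·sqrt(21) = -48*sqrt(21)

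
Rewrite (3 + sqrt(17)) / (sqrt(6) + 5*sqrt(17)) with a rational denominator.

(-sqrt(102) - 3*sqrt(6) + 15*sqrt(17) + 85)/419

Multiply numerator and denominator by -sqrt(6) + 5*sqrt(17).
Denominator becomes 419; numerator becomes -sqrt(102) - 3*sqrt(6) + 15*sqrt(17) + 85.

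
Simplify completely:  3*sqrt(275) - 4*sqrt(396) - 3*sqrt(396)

3*sqrt(275) = 15*sqrt(11); 4*sqrt(396) = 24*sqrt(11); 3*sqrt(396) = 18*sqrt(11)
Combine: (15 - 24 - 18)·sqrt(11) = -27*sqrt(11)

-27*sqrt(11)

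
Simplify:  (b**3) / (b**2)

Quotient: b**1

b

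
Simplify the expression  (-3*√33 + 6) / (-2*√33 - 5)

Multiply numerator and denominator by -5 + 2*√33.
Denominator becomes -107; numerator becomes -228 + 27*√33.

(-27*√33 + 228)/107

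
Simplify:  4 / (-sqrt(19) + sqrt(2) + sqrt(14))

Group as (sqrt(2) + sqrt(14)) - sqrt(19); multiply by (sqrt(2) + sqrt(14)) + sqrt(19), then rationalise the remaining surd.

(12*sqrt(19) + 28*sqrt(14) + 124*sqrt(2) + 16*sqrt(133))/103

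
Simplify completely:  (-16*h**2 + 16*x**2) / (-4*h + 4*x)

-16*h**2 + 16*x**2 factors as 16*(-h + x)*(h + x).

4*h + 4*x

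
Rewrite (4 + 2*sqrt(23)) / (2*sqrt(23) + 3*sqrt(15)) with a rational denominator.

Multiply numerator and denominator by -3*sqrt(15) + 2*sqrt(23).
Denominator becomes -43; numerator becomes -6*sqrt(345) - 12*sqrt(15) + 8*sqrt(23) + 92.

(-92 - 8*sqrt(23) + 12*sqrt(15) + 6*sqrt(345))/43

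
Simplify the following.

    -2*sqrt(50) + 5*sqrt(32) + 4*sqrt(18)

2*sqrt(50) = 10*sqrt(2); 5*sqrt(32) = 20*sqrt(2); 4*sqrt(18) = 12*sqrt(2)
Combine: (-10 + 20 + 12)·sqrt(2) = 22*sqrt(2)

22*sqrt(2)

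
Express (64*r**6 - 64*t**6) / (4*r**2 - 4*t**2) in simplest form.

16*r**4 + 16*r**2*t**2 + 16*t**4

Factor (2*r)**6 - (2*t)**6 and cancel (4*r**2 - 4*t**2).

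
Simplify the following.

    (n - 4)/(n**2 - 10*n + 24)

1/(n - 6)

Factor: n**2 - 10*n + 24 = (n - 6)*(n - 4)
Cancel the common factor (n - 4).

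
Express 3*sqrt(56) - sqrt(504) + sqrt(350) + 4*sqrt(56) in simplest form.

3*sqrt(56) = 6*sqrt(14); sqrt(504) = 6*sqrt(14); sqrt(350) = 5*sqrt(14); 4*sqrt(56) = 8*sqrt(14)
Combine: (6 - 6 + 5 + 8)·sqrt(14) = 13*sqrt(14)

13*sqrt(14)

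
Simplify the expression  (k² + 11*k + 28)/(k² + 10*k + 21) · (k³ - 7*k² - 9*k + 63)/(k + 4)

k² - 10*k + 21

Factor: k² + 11*k + 28 = (k + 7)·(k + 4);  k² + 10*k + 21 = (k + 3)·(k + 7);  k³ - 7*k² - 9*k + 63 = (k - 3)·(k + 3)·(k - 7)
Cancel the common factors (k + 4), (k + 3), (k + 7).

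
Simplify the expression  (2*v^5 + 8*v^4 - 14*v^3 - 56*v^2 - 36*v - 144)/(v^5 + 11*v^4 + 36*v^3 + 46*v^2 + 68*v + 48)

(2*v^2 - 18)/(v^2 + 7*v + 6)

Factor: 2*v^5 + 8*v^4 - 14*v^3 - 56*v^2 - 36*v - 144 = 2*(v + 4)*(v^2 + 2)*(v + 3)*(v - 3);  v^5 + 11*v^4 + 36*v^3 + 46*v^2 + 68*v + 48 = (v^2 + 2)*(v + 1)*(v + 4)*(v + 6)
Cancel the common factors (v^2 + 2), (v + 4).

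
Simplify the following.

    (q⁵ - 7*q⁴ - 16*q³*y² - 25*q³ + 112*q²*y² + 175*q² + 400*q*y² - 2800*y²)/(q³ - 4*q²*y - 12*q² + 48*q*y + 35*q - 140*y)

Factor: q⁵ - 7*q⁴ - 16*q³*y² - 25*q³ + 112*q²*y² + 175*q² + 400*q*y² - 2800*y² = (q - 5)·(q + 5)·(q - 4*y)·(q - 7)·(q + 4*y);  q³ - 4*q²*y - 12*q² + 48*q*y + 35*q - 140*y = (q - 5)·(q - 7)·(q - 4*y)
Cancel the common factors (q - 4*y), (q - 5), (q - 7).

q² + 4*q*y + 5*q + 20*y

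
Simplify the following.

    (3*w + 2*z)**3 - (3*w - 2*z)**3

108*w**2*z + 16*z**3

Only the odd-power cross terms survive.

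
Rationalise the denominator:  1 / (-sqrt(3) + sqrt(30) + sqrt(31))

(-29*sqrt(3) + sqrt(31) + 2*sqrt(30) + 3*sqrt(310))/178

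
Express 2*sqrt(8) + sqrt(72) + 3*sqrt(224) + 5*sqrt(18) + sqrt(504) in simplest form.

25*sqrt(2) + 18*sqrt(14)

2*sqrt(8) = 4*sqrt(2); sqrt(72) = 6*sqrt(2); 3*sqrt(224) = 12*sqrt(14); 5*sqrt(18) = 15*sqrt(2); sqrt(504) = 6*sqrt(14)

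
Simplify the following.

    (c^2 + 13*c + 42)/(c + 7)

c + 6

Factor: c^2 + 13*c + 42 = (c + 7)*(c + 6)
Cancel the common factor (c + 7).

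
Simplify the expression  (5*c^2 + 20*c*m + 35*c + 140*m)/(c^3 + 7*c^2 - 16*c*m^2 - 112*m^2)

5/(c - 4*m)

Factor: 5*c^2 + 20*c*m + 35*c + 140*m = 5*(c + 4*m)*(c + 7);  c^3 + 7*c^2 - 16*c*m^2 - 112*m^2 = (c - 4*m)*(c + 4*m)*(c + 7)
Cancel the common factors (c + 7), (c + 4*m).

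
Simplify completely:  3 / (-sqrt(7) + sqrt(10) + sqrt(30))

(-33*sqrt(7) - 13*sqrt(30) + 27*sqrt(10) + 20*sqrt(21))/37

Group as (sqrt(10) + sqrt(30)) - sqrt(7); multiply by (sqrt(10) + sqrt(30)) + sqrt(7), then rationalise the remaining surd.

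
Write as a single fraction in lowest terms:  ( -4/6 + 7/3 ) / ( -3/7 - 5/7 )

-35/24

Numerator: -4/6 + 7/3 = 5/3
Denominator: -3/7 - 5/7 = -8/7
Divide: (5/3) · (-7/8) = -35/24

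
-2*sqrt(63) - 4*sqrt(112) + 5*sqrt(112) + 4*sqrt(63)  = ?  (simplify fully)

10*sqrt(7)

2*sqrt(63) = 6*sqrt(7); 4*sqrt(112) = 16*sqrt(7); 5*sqrt(112) = 20*sqrt(7); 4*sqrt(63) = 12*sqrt(7)
Combine: (-6 - 16 + 20 + 12)·sqrt(7) = 10*sqrt(7)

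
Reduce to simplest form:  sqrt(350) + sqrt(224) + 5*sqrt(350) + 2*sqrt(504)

sqrt(350) = 5*sqrt(14); sqrt(224) = 4*sqrt(14); 5*sqrt(350) = 25*sqrt(14); 2*sqrt(504) = 12*sqrt(14)
Combine: (5 + 4 + 25 + 12)·sqrt(14) = 46*sqrt(14)

46*sqrt(14)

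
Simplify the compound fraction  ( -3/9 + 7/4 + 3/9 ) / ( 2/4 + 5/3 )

21/26

Numerator: -3/9 + 7/4 + 3/9 = 7/4
Denominator: 2/4 + 5/3 = 13/6
Divide: (7/4) · (6/13) = 21/26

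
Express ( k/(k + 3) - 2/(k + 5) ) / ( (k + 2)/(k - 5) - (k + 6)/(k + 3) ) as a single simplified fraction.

(k³ - 2*k² - 21*k + 30)/(4*k² + 56*k + 180)

Numerator: k/(k + 3) - 2/(k + 5) = (k² + 3*k - 6)/(k² + 8*k + 15)
Denominator: (k + 2)/(k - 5) - (k + 6)/(k + 3) = (4*k + 36)/(k² - 2*k - 15)
Divide: ((k² + 3*k - 6)/(k² + 8*k + 15)) · ((k² - 2*k - 15)/(4*k + 36)) = (k³ - 2*k² - 21*k + 30)/(4*k² + 56*k + 180)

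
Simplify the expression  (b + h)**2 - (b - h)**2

4*b*h

Only the odd-power cross terms survive.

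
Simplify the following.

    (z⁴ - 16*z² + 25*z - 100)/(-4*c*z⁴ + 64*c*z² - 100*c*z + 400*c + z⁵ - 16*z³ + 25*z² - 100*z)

Factor: z⁴ - 16*z² + 25*z - 100 = (z + 5)·(z² - z + 5)·(z - 4);  -4*c*z⁴ + 64*c*z² - 100*c*z + 400*c + z⁵ - 16*z³ + 25*z² - 100*z = (z + 5)·(z - 4)·(z² - z + 5)·(-4*c + z)
Cancel the common factors (z² - z + 5), (z + 5), (z - 4).

1/(-4*c + z)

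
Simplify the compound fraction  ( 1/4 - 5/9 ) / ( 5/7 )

-77/180

Numerator: 1/4 - 5/9 = -11/36
Denominator: 5/7 = 5/7
Divide: (-11/36) · (7/5) = -77/180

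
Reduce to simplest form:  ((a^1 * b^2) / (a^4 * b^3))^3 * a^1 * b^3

Inside the bracket: (a^-3) * (b^-1)
Raise to the power 3: (a^-9) * (b^-3)
Multiply by a^1 * b^3: add exponents.

a^(-8)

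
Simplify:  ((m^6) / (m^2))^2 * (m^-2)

m^6

Inside the bracket: m^4
Raise to the power 2: m^8
Multiply by (m^-2): add exponents.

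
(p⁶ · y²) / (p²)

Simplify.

p⁴*y²

Quotient: p⁴ · y²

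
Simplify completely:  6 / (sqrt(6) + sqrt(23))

(-6*sqrt(6) + 6*sqrt(23))/17

Multiply numerator and denominator by -sqrt(6) + sqrt(23).
Denominator becomes 17; numerator becomes -6*sqrt(6) + 6*sqrt(23).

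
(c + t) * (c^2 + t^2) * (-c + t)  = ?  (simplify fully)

-c^4 + t^4

Pair the conjugate factors: (t+c)(t-c) = -c^2 + t^2, then repeat with the next factor.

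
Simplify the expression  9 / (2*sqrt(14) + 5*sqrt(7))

Multiply numerator and denominator by -2*sqrt(14) + 5*sqrt(7).
Denominator becomes 119; numerator becomes -18*sqrt(14) + 45*sqrt(7).

(-18*sqrt(14) + 45*sqrt(7))/119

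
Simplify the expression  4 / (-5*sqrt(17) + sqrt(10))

(-20*sqrt(17) - 4*sqrt(10))/415

Multiply numerator and denominator by sqrt(10) + 5*sqrt(17).
Denominator becomes -415; numerator becomes 4*sqrt(10) + 20*sqrt(17).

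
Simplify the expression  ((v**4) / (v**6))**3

v**(-6)

Inside the bracket: (v**-2)
Raise to the power 3: (v**-6)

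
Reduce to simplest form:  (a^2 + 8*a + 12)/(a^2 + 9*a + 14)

Factor: a^2 + 8*a + 12 = (a + 2)*(a + 6);  a^2 + 9*a + 14 = (a + 2)*(a + 7)
Cancel the common factor (a + 2).

(a + 6)/(a + 7)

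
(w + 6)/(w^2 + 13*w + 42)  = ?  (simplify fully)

Factor: w^2 + 13*w + 42 = (w + 6)*(w + 7)
Cancel the common factor (w + 6).

1/(w + 7)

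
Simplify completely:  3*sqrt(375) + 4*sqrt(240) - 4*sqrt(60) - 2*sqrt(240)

3*sqrt(375) = 15*sqrt(15); 4*sqrt(240) = 16*sqrt(15); 4*sqrt(60) = 8*sqrt(15); 2*sqrt(240) = 8*sqrt(15)
Combine: (15 + 16 - 8 - 8)·sqrt(15) = 15*sqrt(15)

15*sqrt(15)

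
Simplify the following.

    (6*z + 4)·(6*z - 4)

36*z² - 16

Product of conjugates: (P+Q)(P-Q) = P^2 - Q^2.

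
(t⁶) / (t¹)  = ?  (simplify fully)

t⁵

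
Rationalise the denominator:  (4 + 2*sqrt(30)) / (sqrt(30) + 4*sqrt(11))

Multiply numerator and denominator by -4*sqrt(11) + sqrt(30).
Denominator becomes -146; numerator becomes -8*sqrt(330) - 16*sqrt(11) + 4*sqrt(30) + 60.

(-30 - 2*sqrt(30) + 8*sqrt(11) + 4*sqrt(330))/73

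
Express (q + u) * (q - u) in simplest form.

q^2 - u^2

Pair the conjugate factors: (q+u)(q-u) = q^2 - u^2.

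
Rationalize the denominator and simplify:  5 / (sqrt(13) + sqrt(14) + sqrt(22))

(-20*sqrt(1001) + 25*sqrt(22) + 105*sqrt(14) + 115*sqrt(13))/703

Group as (sqrt(14) + sqrt(22)) + sqrt(13); multiply by (sqrt(14) + sqrt(22)) - sqrt(13), then rationalise the remaining surd.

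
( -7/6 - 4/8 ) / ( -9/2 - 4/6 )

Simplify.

Numerator: -7/6 - 4/8 = -5/3
Denominator: -9/2 - 4/6 = -31/6
Divide: (-5/3) · (-6/31) = 10/31

10/31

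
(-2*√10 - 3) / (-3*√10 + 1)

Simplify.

Multiply numerator and denominator by 1 + 3*√10.
Denominator becomes -89; numerator becomes -63 - 11*√10.

(11*√10 + 63)/89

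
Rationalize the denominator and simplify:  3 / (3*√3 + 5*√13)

(-9*√3 + 15*√13)/298

Multiply numerator and denominator by -3*√3 + 5*√13.
Denominator becomes 298; numerator becomes -9*√3 + 15*√13.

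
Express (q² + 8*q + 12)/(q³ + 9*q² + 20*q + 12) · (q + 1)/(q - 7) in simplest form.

1/(q - 7)

Factor: q² + 8*q + 12 = (q + 6)·(q + 2);  q³ + 9*q² + 20*q + 12 = (q + 2)·(q + 6)·(q + 1)
Cancel the common factors (q + 1), (q + 6), (q + 2).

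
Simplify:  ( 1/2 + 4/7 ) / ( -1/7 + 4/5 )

75/46

Numerator: 1/2 + 4/7 = 15/14
Denominator: -1/7 + 4/5 = 23/35
Divide: (15/14) · (35/23) = 75/46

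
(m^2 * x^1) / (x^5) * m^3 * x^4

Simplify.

Quotient: m^2 * (x^-4)
Multiply by m^3 * x^4: add exponents.

m^5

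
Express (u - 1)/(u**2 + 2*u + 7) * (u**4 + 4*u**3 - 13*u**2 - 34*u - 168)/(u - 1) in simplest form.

Factor: u**4 + 4*u**3 - 13*u**2 - 34*u - 168 = (u - 4)*(u**2 + 2*u + 7)*(u + 6)
Cancel the common factors (u**2 + 2*u + 7), (u - 1).

u**2 + 2*u - 24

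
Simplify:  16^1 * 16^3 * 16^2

2^24

16^1 = 2^4; 16^3 = 2^12; 16^2 = 2^8
Combine exponents: 2^24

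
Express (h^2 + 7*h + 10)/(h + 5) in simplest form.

Factor: h^2 + 7*h + 10 = (h + 2)*(h + 5)
Cancel the common factor (h + 5).

h + 2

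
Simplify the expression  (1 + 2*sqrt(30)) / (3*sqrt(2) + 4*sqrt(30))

(-12*sqrt(15) - 3*sqrt(2) + 4*sqrt(30) + 240)/462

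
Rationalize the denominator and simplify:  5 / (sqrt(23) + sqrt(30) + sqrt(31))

(-5*sqrt(21390) + 55*sqrt(31) + 60*sqrt(30) + 95*sqrt(23))/1138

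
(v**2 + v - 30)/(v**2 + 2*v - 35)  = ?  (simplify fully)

Factor: v**2 + v - 30 = (v + 6)*(v - 5);  v**2 + 2*v - 35 = (v - 5)*(v + 7)
Cancel the common factor (v - 5).

(v + 6)/(v + 7)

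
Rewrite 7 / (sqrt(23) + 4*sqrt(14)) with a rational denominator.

Multiply numerator and denominator by -sqrt(23) + 4*sqrt(14).
Denominator becomes 201; numerator becomes -7*sqrt(23) + 28*sqrt(14).

(-7*sqrt(23) + 28*sqrt(14))/201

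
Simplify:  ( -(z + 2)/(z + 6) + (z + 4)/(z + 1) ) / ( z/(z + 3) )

Numerator: -(z + 2)/(z + 6) + (z + 4)/(z + 1) = (7*z + 22)/(z² + 7*z + 6)
Denominator: z/(z + 3) = z/(z + 3)
Divide: ((7*z + 22)/(z² + 7*z + 6)) · ((z + 3)/z) = (7*z² + 43*z + 66)/(z³ + 7*z² + 6*z)

(7*z² + 43*z + 66)/(z³ + 7*z² + 6*z)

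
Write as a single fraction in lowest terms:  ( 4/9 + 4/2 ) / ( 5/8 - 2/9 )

176/29

Numerator: 4/9 + 4/2 = 22/9
Denominator: 5/8 - 2/9 = 29/72
Divide: (22/9) · (72/29) = 176/29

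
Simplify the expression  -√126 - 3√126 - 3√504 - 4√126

-42*√14

√126 = 3*√14; 3√126 = 9*√14; 3√504 = 18*√14; 4√126 = 12*√14
Combine: (-3 - 9 - 18 - 12)·√14 = -42*√14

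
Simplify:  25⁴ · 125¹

5^11

25⁴ = 5^8; 125¹ = 5^3
Combine exponents: 5^11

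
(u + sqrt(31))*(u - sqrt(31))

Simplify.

u^2 - 31

(u)^2 - (sqrt(31))^2 = u^2 - 31.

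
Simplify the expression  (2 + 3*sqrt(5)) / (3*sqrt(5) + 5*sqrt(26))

(-45 - 6*sqrt(5) + 10*sqrt(26) + 15*sqrt(130))/605

Multiply numerator and denominator by -5*sqrt(26) + 3*sqrt(5).
Denominator becomes -605; numerator becomes -15*sqrt(130) - 10*sqrt(26) + 6*sqrt(5) + 45.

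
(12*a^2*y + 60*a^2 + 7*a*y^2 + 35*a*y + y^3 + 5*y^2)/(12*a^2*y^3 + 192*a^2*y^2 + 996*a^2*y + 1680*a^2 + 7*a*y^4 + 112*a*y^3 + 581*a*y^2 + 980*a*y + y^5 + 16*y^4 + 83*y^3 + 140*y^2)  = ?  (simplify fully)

1/(y^2 + 11*y + 28)

Factor: 12*a^2*y + 60*a^2 + 7*a*y^2 + 35*a*y + y^3 + 5*y^2 = (y + 5)*(3*a + y)*(4*a + y);  12*a^2*y^3 + 192*a^2*y^2 + 996*a^2*y + 1680*a^2 + 7*a*y^4 + 112*a*y^3 + 581*a*y^2 + 980*a*y + y^5 + 16*y^4 + 83*y^3 + 140*y^2 = (y + 7)*(4*a + y)*(3*a + y)*(y + 5)*(y + 4)
Cancel the common factors (3*a + y), (y + 5), (4*a + y).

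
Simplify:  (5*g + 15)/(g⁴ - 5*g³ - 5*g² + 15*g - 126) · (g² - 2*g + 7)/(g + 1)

Factor: 5*g + 15 = 5·(g + 3);  g⁴ - 5*g³ - 5*g² + 15*g - 126 = (g - 6)·(g² - 2*g + 7)·(g + 3)
Cancel the common factors (g² - 2*g + 7), (g + 3).

5/(g² - 5*g - 6)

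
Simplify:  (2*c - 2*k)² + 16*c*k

4*(c + k)²

Expanding gives 4*c² + 8*c*k + 4*k², a perfect square.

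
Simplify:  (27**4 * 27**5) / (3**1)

3**26

27**4 = 3**12; 27**5 = 3**15; 3**1 = 3**1
Combine exponents: 3**26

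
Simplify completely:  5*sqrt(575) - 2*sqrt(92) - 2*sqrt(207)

5*sqrt(575) = 25*sqrt(23); 2*sqrt(92) = 4*sqrt(23); 2*sqrt(207) = 6*sqrt(23)
Combine: (25 - 4 - 6)·sqrt(23) = 15*sqrt(23)

15*sqrt(23)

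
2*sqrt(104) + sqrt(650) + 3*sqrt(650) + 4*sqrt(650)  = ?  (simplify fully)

44*sqrt(26)

2*sqrt(104) = 4*sqrt(26); sqrt(650) = 5*sqrt(26); 3*sqrt(650) = 15*sqrt(26); 4*sqrt(650) = 20*sqrt(26)
Combine: (4 + 5 + 15 + 20)·sqrt(26) = 44*sqrt(26)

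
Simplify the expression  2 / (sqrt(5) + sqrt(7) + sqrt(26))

Group as (sqrt(5) + sqrt(7)) + sqrt(26); multiply by (sqrt(5) + sqrt(7)) - sqrt(26), then rationalise the remaining surd.

(-12*sqrt(7) - 14*sqrt(5) + sqrt(910) + 7*sqrt(26))/14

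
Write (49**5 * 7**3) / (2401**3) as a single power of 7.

7**1

49**5 = 7**10; 7**3 = 7**3; 2401**3 = 7**12
Combine exponents: 7**1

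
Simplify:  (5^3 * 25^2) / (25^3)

5^3 = 5^3; 25^2 = 5^4; 25^3 = 5^6
Combine exponents: 5^1

5^1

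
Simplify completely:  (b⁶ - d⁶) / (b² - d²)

b⁴ + b²*d² + d⁴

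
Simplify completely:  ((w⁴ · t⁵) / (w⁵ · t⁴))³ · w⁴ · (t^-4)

w/t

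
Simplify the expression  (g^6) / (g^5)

g

Quotient: g^1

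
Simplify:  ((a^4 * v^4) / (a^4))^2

v^8

Inside the bracket: v^4
Raise to the power 2: v^8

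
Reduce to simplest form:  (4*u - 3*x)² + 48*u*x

(4*u + 3*x)²

Expanding gives 16*u² + 24*u*x + 9*x², a perfect square.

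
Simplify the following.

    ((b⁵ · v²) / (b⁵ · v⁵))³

v^(-9)

Inside the bracket: (v^-3)
Raise to the power 3: (v^-9)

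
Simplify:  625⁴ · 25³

5^22

625⁴ = 5^16; 25³ = 5^6
Combine exponents: 5^22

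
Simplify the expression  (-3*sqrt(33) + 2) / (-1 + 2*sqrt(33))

Multiply numerator and denominator by -2*sqrt(33) - 1.
Denominator becomes -131; numerator becomes -sqrt(33) + 196.

(-196 + sqrt(33))/131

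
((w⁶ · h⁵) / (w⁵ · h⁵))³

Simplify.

Inside the bracket: w¹
Raise to the power 3: w³

w³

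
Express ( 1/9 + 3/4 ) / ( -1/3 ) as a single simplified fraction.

Numerator: 1/9 + 3/4 = 31/36
Denominator: -1/3 = -1/3
Divide: (31/36) · (-3) = -31/12

-31/12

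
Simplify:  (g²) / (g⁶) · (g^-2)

Quotient: (g^-4)
Multiply by (g^-2): add exponents.

g^(-6)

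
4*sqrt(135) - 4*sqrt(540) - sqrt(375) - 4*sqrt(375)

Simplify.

4*sqrt(135) = 12*sqrt(15); 4*sqrt(540) = 24*sqrt(15); sqrt(375) = 5*sqrt(15); 4*sqrt(375) = 20*sqrt(15)
Combine: (12 - 24 - 5 - 20)·sqrt(15) = -37*sqrt(15)

-37*sqrt(15)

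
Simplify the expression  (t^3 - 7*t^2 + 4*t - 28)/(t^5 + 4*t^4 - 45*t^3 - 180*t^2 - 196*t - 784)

1/(t^2 + 11*t + 28)

Factor: t^3 - 7*t^2 + 4*t - 28 = (t^2 + 4)*(t - 7);  t^5 + 4*t^4 - 45*t^3 - 180*t^2 - 196*t - 784 = (t + 7)*(t^2 + 4)*(t + 4)*(t - 7)
Cancel the common factors (t^2 + 4), (t - 7).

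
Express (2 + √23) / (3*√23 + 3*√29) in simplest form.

Multiply numerator and denominator by -3*√29 + 3*√23.
Denominator becomes -54; numerator becomes -3*√667 - 6*√29 + 6*√23 + 69.

(-23 - 2*√23 + 2*√29 + √667)/18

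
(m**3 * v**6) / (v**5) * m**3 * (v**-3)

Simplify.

m**6/v**2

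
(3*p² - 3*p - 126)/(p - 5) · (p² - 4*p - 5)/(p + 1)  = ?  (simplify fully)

Factor: 3*p² - 3*p - 126 = 3·(p - 7)·(p + 6);  p² - 4*p - 5 = (p + 1)·(p - 5)
Cancel the common factors (p + 1), (p - 5).

3*p² - 3*p - 126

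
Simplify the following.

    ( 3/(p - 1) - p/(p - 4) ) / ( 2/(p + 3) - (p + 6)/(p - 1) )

(p**3 - p**2 + 36)/(p**3 + 3*p**2 - 8*p - 80)

Numerator: 3/(p - 1) - p/(p - 4) = (-p**2 + 4*p - 12)/(p**2 - 5*p + 4)
Denominator: 2/(p + 3) - (p + 6)/(p - 1) = (-p**2 - 7*p - 20)/(p**2 + 2*p - 3)
Divide: ((-p**2 + 4*p - 12)/(p**2 - 5*p + 4)) · ((p**2 + 2*p - 3)/(-p**2 - 7*p - 20)) = (p**3 - p**2 + 36)/(p**3 + 3*p**2 - 8*p - 80)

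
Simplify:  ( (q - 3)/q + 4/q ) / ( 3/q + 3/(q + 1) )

(q^2 + 2*q + 1)/(6*q + 3)

Numerator: (q - 3)/q + 4/q = (q + 1)/q
Denominator: 3/q + 3/(q + 1) = (6*q + 3)/(q^2 + q)
Divide: ((q + 1)/q) · ((q^2 + q)/(6*q + 3)) = (q^2 + 2*q + 1)/(6*q + 3)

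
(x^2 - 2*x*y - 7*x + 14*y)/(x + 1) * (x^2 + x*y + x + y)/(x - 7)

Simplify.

x^2 - x*y - 2*y^2

Factor: x^2 - 2*x*y - 7*x + 14*y = (x - 2*y)*(x - 7);  x^2 + x*y + x + y = (x + y)*(x + 1)
Cancel the common factors (x - 7), (x + 1).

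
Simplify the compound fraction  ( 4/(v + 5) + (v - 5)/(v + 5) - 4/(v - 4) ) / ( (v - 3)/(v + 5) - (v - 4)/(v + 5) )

Numerator: 4/(v + 5) + (v - 5)/(v + 5) - 4/(v - 4) = (v^2 - 9*v - 16)/(v^2 + v - 20)
Denominator: (v - 3)/(v + 5) - (v - 4)/(v + 5) = 1/(v + 5)
Divide: ((v^2 - 9*v - 16)/(v^2 + v - 20)) · (v + 5) = (v^2 - 9*v - 16)/(v - 4)

(v^2 - 9*v - 16)/(v - 4)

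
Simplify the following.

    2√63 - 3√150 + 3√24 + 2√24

2√63 = 6*√7; 3√150 = 15*√6; 3√24 = 6*√6; 2√24 = 4*√6

-5*√6 + 6*√7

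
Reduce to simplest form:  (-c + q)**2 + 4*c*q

(c + q)**2

Expand the square and combine the 4*c*q term.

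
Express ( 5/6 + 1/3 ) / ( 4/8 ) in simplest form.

7/3

Numerator: 5/6 + 1/3 = 7/6
Denominator: 4/8 = 1/2
Divide: (7/6) · (2) = 7/3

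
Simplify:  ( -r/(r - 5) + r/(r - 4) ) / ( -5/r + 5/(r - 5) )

-r**2/(25*r - 100)

Numerator: -r/(r - 5) + r/(r - 4) = -r/(r**2 - 9*r + 20)
Denominator: -5/r + 5/(r - 5) = 25/(r**2 - 5*r)
Divide: (-r/(r**2 - 9*r + 20)) · (r**2/25 - r/5) = -r**2/(25*r - 100)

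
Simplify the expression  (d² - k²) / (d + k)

Factor d^2 - k^2 and cancel (d + k).

d - k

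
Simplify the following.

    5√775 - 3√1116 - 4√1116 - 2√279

5√775 = 25*√31; 3√1116 = 18*√31; 4√1116 = 24*√31; 2√279 = 6*√31
Combine: (25 - 18 - 24 - 6)·√31 = -23*√31

-23*√31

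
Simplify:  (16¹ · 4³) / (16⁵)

2^(-10)

16¹ = 2^4; 4³ = 2^6; 16⁵ = 2^20
Combine exponents: 2^(-10)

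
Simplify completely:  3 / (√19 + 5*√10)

Multiply numerator and denominator by -√19 + 5*√10.
Denominator becomes 231; numerator becomes -3*√19 + 15*√10.

(-√19 + 5*√10)/77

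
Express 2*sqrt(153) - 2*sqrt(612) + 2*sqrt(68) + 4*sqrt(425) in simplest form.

18*sqrt(17)

2*sqrt(153) = 6*sqrt(17); 2*sqrt(612) = 12*sqrt(17); 2*sqrt(68) = 4*sqrt(17); 4*sqrt(425) = 20*sqrt(17)
Combine: (6 - 12 + 4 + 20)·sqrt(17) = 18*sqrt(17)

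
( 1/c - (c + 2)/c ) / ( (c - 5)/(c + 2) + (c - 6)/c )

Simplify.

(-c² - 3*c - 2)/(2*c² - 9*c - 12)

Numerator: 1/c - (c + 2)/c = (-c - 1)/c
Denominator: (c - 5)/(c + 2) + (c - 6)/c = (2*c² - 9*c - 12)/(c² + 2*c)
Divide: ((-c - 1)/c) · ((c² + 2*c)/(2*c² - 9*c - 12)) = (-c² - 3*c - 2)/(2*c² - 9*c - 12)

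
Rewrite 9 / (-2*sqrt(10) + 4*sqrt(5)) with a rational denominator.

Multiply numerator and denominator by 2*sqrt(10) + 4*sqrt(5).
Denominator becomes 40; numerator becomes 18*sqrt(10) + 36*sqrt(5).

(9*sqrt(10) + 18*sqrt(5))/20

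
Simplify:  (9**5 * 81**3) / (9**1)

9**5 = 3**10; 81**3 = 3**12; 9**1 = 3**2
Combine exponents: 3**20

3**20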